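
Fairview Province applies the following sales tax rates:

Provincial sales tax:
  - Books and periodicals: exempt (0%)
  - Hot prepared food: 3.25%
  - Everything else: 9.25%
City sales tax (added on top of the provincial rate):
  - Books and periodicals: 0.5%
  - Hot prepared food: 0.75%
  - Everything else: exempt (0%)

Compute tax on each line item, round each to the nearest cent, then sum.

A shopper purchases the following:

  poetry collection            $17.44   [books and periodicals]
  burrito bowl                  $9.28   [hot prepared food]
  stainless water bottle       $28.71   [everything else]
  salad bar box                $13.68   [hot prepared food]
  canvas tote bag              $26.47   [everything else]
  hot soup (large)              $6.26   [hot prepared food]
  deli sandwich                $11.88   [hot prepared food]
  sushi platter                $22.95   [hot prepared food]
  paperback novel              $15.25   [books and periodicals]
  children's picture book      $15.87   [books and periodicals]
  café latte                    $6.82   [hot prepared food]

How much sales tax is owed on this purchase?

Poetry collection $17.44: books and periodicals → 0% + 0.5% city = 0.5% → $0.09
Burrito bowl $9.28: hot prepared food → 3.25% + 0.75% city = 4% → $0.37
Stainless water bottle $28.71: everything else → 9.25% + 0% city = 9.25% → $2.66
Salad bar box $13.68: hot prepared food → 3.25% + 0.75% city = 4% → $0.55
Canvas tote bag $26.47: everything else → 9.25% + 0% city = 9.25% → $2.45
Hot soup (large) $6.26: hot prepared food → 3.25% + 0.75% city = 4% → $0.25
Deli sandwich $11.88: hot prepared food → 3.25% + 0.75% city = 4% → $0.48
Sushi platter $22.95: hot prepared food → 3.25% + 0.75% city = 4% → $0.92
Paperback novel $15.25: books and periodicals → 0% + 0.5% city = 0.5% → $0.08
Children's picture book $15.87: books and periodicals → 0% + 0.5% city = 0.5% → $0.08
Café latte $6.82: hot prepared food → 3.25% + 0.75% city = 4% → $0.27
Total tax = $0.09 + $0.37 + $2.66 + $0.55 + $2.45 + $0.25 + $0.48 + $0.92 + $0.08 + $0.08 + $0.27 = $8.20

$8.20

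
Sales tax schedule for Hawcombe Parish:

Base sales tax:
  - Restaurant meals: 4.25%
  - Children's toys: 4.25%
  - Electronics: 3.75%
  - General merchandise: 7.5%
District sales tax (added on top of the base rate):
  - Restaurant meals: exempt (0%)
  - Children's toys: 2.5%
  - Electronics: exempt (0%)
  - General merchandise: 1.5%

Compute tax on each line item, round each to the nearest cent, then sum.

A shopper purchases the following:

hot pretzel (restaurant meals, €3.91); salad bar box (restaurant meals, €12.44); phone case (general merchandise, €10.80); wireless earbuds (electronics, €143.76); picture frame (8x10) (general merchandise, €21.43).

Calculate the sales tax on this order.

€8.99

Hot pretzel €3.91: restaurant meals → 4.25% + 0% district = 4.25% → €0.17
Salad bar box €12.44: restaurant meals → 4.25% + 0% district = 4.25% → €0.53
Phone case €10.80: general merchandise → 7.5% + 1.5% district = 9% → €0.97
Wireless earbuds €143.76: electronics → 3.75% + 0% district = 3.75% → €5.39
Picture frame (8x10) €21.43: general merchandise → 7.5% + 1.5% district = 9% → €1.93
Total tax = €0.17 + €0.53 + €0.97 + €5.39 + €1.93 = €8.99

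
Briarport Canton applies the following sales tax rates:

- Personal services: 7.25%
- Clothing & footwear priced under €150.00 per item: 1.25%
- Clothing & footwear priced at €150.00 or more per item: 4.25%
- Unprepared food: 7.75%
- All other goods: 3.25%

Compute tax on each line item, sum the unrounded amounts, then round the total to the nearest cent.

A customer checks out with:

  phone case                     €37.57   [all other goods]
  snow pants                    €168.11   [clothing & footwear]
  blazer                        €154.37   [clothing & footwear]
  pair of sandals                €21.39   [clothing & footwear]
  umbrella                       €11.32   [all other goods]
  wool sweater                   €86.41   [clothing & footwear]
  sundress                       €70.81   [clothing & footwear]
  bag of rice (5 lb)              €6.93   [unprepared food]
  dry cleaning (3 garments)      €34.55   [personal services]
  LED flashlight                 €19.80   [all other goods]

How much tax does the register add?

€21.21

Phone case €37.57: all other goods → 3.25% → €1.221025
Snow pants €168.11: clothing & footwear, €150.00 or more → 4.25% → €7.144675
Blazer €154.37: clothing & footwear, €150.00 or more → 4.25% → €6.560725
Pair of sandals €21.39: clothing & footwear, under €150.00 → 1.25% → €0.267375
Umbrella €11.32: all other goods → 3.25% → €0.3679
Wool sweater €86.41: clothing & footwear, under €150.00 → 1.25% → €1.080125
Sundress €70.81: clothing & footwear, under €150.00 → 1.25% → €0.885125
Bag of rice (5 lb) €6.93: unprepared food → 7.75% → €0.537075
Dry cleaning (3 garments) €34.55: personal services → 7.25% → €2.504875
LED flashlight €19.80: all other goods → 3.25% → €0.6435
Unrounded tax sum = €21.2124 → €21.21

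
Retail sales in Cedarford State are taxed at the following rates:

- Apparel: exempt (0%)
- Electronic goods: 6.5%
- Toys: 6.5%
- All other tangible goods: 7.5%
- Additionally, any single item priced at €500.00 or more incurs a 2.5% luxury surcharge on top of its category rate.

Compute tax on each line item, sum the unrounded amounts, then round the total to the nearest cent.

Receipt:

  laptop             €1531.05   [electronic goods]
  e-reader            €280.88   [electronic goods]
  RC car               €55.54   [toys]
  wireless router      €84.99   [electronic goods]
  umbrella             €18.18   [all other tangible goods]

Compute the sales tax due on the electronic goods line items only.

€161.58

Laptop €1531.05: electronic goods → 6.5% + 2.5% surcharge = 9% → €137.7945
E-reader €280.88: electronic goods → 6.5% → €18.2572
Wireless router €84.99: electronic goods → 6.5% → €5.52435
Tax on electronic goods: unrounded sum = €161.57605 → €161.58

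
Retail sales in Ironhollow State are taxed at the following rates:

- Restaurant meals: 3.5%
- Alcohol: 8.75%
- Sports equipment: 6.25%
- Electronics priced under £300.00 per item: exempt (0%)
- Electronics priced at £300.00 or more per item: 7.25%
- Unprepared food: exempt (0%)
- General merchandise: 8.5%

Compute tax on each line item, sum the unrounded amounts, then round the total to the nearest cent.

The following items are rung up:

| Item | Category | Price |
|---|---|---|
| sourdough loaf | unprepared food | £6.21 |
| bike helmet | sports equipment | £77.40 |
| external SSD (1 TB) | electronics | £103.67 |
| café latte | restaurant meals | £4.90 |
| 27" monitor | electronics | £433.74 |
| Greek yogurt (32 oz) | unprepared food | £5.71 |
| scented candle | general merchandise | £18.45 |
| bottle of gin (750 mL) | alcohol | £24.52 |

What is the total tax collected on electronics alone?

External SSD (1 TB) £103.67: electronics, under £300.00 → 0% → £0.00
27" monitor £433.74: electronics, £300.00 or more → 7.25% → £31.44615
Tax on electronics: unrounded sum = £31.44615 → £31.45

£31.45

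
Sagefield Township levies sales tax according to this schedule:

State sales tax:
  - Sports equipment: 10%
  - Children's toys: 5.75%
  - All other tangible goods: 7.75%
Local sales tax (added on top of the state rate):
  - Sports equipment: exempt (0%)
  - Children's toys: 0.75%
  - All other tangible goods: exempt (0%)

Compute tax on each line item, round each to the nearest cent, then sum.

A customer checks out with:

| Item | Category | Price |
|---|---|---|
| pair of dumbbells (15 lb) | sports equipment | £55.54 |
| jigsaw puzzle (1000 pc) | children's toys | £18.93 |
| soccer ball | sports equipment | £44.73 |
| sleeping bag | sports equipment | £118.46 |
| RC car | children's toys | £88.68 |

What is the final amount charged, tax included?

£355.20

Pair of dumbbells (15 lb) £55.54: sports equipment → 10% + 0% local = 10% → £5.55
Jigsaw puzzle (1000 pc) £18.93: children's toys → 5.75% + 0.75% local = 6.5% → £1.23
Soccer ball £44.73: sports equipment → 10% + 0% local = 10% → £4.47
Sleeping bag £118.46: sports equipment → 10% + 0% local = 10% → £11.85
RC car £88.68: children's toys → 5.75% + 0.75% local = 6.5% → £5.76
Subtotal = £326.34; tax = £28.86; total due = £355.20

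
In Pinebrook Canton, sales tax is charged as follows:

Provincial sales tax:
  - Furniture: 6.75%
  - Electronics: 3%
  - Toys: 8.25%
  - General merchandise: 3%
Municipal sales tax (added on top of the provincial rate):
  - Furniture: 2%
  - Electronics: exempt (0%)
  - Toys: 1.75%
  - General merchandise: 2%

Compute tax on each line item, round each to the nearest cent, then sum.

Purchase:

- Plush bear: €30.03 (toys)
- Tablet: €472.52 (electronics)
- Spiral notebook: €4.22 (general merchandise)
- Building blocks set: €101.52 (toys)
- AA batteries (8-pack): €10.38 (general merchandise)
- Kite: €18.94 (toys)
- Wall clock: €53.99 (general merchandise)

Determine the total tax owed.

Plush bear €30.03: toys → 8.25% + 1.75% municipal = 10% → €3.00
Tablet €472.52: electronics → 3% + 0% municipal = 3% → €14.18
Spiral notebook €4.22: general merchandise → 3% + 2% municipal = 5% → €0.21
Building blocks set €101.52: toys → 8.25% + 1.75% municipal = 10% → €10.15
AA batteries (8-pack) €10.38: general merchandise → 3% + 2% municipal = 5% → €0.52
Kite €18.94: toys → 8.25% + 1.75% municipal = 10% → €1.89
Wall clock €53.99: general merchandise → 3% + 2% municipal = 5% → €2.70
Total tax = €3.00 + €14.18 + €0.21 + €10.15 + €0.52 + €1.89 + €2.70 = €32.65

€32.65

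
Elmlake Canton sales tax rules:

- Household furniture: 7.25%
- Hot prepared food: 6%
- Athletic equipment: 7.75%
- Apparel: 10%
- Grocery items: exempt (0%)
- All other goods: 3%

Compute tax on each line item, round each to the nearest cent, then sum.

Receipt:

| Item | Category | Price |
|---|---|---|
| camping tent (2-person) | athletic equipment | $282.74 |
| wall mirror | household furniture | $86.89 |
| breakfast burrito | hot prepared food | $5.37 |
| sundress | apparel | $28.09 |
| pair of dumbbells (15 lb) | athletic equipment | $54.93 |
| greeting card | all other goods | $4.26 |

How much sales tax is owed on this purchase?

Camping tent (2-person) $282.74: athletic equipment → 7.75% → $21.91
Wall mirror $86.89: household furniture → 7.25% → $6.30
Breakfast burrito $5.37: hot prepared food → 6% → $0.32
Sundress $28.09: apparel → 10% → $2.81
Pair of dumbbells (15 lb) $54.93: athletic equipment → 7.75% → $4.26
Greeting card $4.26: all other goods → 3% → $0.13
Total tax = $21.91 + $6.30 + $0.32 + $2.81 + $4.26 + $0.13 = $35.73

$35.73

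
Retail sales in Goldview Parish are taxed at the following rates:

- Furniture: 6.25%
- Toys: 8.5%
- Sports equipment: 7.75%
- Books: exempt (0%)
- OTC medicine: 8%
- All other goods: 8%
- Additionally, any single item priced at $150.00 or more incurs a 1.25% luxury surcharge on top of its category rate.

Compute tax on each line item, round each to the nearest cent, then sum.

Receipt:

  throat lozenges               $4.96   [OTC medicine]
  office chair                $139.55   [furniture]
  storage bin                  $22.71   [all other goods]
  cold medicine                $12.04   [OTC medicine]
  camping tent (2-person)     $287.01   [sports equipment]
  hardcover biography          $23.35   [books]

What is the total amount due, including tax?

$527.35

Throat lozenges $4.96: OTC medicine → 8% → $0.40
Office chair $139.55: furniture → 6.25% → $8.72
Storage bin $22.71: all other goods → 8% → $1.82
Cold medicine $12.04: OTC medicine → 8% → $0.96
Camping tent (2-person) $287.01: sports equipment → 7.75% + 1.25% surcharge = 9% → $25.83
Hardcover biography $23.35: books → 0% → $0.00
Subtotal = $489.62; tax = $37.73; total due = $527.35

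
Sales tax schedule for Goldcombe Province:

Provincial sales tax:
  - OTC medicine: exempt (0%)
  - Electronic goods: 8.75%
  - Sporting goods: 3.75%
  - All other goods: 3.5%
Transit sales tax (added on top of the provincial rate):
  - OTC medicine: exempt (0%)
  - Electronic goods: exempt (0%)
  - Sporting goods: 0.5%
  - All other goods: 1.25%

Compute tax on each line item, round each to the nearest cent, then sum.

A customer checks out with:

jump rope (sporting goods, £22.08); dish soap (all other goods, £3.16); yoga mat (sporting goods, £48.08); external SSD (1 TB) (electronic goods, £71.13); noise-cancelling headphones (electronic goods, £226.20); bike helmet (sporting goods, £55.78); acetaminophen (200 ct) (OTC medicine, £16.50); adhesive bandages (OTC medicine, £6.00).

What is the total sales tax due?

£31.51

Jump rope £22.08: sporting goods → 3.75% + 0.5% transit = 4.25% → £0.94
Dish soap £3.16: all other goods → 3.5% + 1.25% transit = 4.75% → £0.15
Yoga mat £48.08: sporting goods → 3.75% + 0.5% transit = 4.25% → £2.04
External SSD (1 TB) £71.13: electronic goods → 8.75% + 0% transit = 8.75% → £6.22
Noise-cancelling headphones £226.20: electronic goods → 8.75% + 0% transit = 8.75% → £19.79
Bike helmet £55.78: sporting goods → 3.75% + 0.5% transit = 4.25% → £2.37
Acetaminophen (200 ct) £16.50: OTC medicine → 0% + 0% transit = 0% → £0.00
Adhesive bandages £6.00: OTC medicine → 0% + 0% transit = 0% → £0.00
Total tax = £0.94 + £0.15 + £2.04 + £6.22 + £19.79 + £2.37 = £31.51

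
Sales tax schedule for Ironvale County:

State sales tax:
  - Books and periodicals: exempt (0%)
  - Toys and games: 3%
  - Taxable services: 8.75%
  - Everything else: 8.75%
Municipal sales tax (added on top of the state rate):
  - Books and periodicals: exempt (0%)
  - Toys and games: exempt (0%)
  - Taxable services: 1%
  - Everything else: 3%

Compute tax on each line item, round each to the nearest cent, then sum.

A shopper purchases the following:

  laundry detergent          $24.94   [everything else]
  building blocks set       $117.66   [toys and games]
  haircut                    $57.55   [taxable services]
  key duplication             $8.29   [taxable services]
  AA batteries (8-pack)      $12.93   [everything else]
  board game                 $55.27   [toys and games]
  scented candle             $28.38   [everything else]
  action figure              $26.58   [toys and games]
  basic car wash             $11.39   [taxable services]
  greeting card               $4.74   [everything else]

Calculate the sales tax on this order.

$21.86

Laundry detergent $24.94: everything else → 8.75% + 3% municipal = 11.75% → $2.93
Building blocks set $117.66: toys and games → 3% + 0% municipal = 3% → $3.53
Haircut $57.55: taxable services → 8.75% + 1% municipal = 9.75% → $5.61
Key duplication $8.29: taxable services → 8.75% + 1% municipal = 9.75% → $0.81
AA batteries (8-pack) $12.93: everything else → 8.75% + 3% municipal = 11.75% → $1.52
Board game $55.27: toys and games → 3% + 0% municipal = 3% → $1.66
Scented candle $28.38: everything else → 8.75% + 3% municipal = 11.75% → $3.33
Action figure $26.58: toys and games → 3% + 0% municipal = 3% → $0.80
Basic car wash $11.39: taxable services → 8.75% + 1% municipal = 9.75% → $1.11
Greeting card $4.74: everything else → 8.75% + 3% municipal = 11.75% → $0.56
Total tax = $2.93 + $3.53 + $5.61 + $0.81 + $1.52 + $1.66 + $3.33 + $0.80 + $1.11 + $0.56 = $21.86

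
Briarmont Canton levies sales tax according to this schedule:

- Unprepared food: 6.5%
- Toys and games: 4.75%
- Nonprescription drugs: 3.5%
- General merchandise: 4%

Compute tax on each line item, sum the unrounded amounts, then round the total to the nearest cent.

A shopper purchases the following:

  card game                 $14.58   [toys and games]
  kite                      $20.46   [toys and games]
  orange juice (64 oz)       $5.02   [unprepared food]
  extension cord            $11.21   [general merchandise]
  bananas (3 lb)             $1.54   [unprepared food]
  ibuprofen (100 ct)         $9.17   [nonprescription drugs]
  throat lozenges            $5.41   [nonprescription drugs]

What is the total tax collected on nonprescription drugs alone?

$0.51

Ibuprofen (100 ct) $9.17: nonprescription drugs → 3.5% → $0.32095
Throat lozenges $5.41: nonprescription drugs → 3.5% → $0.18935
Tax on nonprescription drugs: unrounded sum = $0.5103 → $0.51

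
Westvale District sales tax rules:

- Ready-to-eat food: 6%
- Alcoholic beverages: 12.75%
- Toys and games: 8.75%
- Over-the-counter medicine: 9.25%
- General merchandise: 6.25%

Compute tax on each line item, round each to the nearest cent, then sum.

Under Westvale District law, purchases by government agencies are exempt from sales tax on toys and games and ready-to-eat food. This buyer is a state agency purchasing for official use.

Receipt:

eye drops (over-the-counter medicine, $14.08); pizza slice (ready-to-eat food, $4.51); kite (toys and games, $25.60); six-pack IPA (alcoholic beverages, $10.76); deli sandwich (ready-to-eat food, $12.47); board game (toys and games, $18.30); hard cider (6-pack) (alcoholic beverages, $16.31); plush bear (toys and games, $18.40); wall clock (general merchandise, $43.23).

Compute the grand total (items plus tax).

$171.11

Eye drops $14.08: over-the-counter medicine → 9.25% → $1.30
Pizza slice $4.51: ready-to-eat food, buyer-exempt → 0% → $0.00
Kite $25.60: toys and games, buyer-exempt → 0% → $0.00
Six-pack IPA $10.76: alcoholic beverages → 12.75% → $1.37
Deli sandwich $12.47: ready-to-eat food, buyer-exempt → 0% → $0.00
Board game $18.30: toys and games, buyer-exempt → 0% → $0.00
Hard cider (6-pack) $16.31: alcoholic beverages → 12.75% → $2.08
Plush bear $18.40: toys and games, buyer-exempt → 0% → $0.00
Wall clock $43.23: general merchandise → 6.25% → $2.70
Subtotal = $163.66; tax = $7.45; total due = $171.11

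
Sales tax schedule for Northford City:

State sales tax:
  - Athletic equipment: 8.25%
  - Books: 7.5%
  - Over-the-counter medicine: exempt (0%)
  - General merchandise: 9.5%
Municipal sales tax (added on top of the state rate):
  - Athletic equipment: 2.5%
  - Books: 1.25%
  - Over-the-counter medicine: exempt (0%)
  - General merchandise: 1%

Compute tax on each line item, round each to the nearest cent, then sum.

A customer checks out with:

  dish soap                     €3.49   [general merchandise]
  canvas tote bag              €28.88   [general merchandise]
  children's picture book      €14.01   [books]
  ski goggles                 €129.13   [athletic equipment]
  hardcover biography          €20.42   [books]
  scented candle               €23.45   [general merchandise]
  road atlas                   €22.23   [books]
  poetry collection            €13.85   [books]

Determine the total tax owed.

€25.92

Dish soap €3.49: general merchandise → 9.5% + 1% municipal = 10.5% → €0.37
Canvas tote bag €28.88: general merchandise → 9.5% + 1% municipal = 10.5% → €3.03
Children's picture book €14.01: books → 7.5% + 1.25% municipal = 8.75% → €1.23
Ski goggles €129.13: athletic equipment → 8.25% + 2.5% municipal = 10.75% → €13.88
Hardcover biography €20.42: books → 7.5% + 1.25% municipal = 8.75% → €1.79
Scented candle €23.45: general merchandise → 9.5% + 1% municipal = 10.5% → €2.46
Road atlas €22.23: books → 7.5% + 1.25% municipal = 8.75% → €1.95
Poetry collection €13.85: books → 7.5% + 1.25% municipal = 8.75% → €1.21
Total tax = €0.37 + €3.03 + €1.23 + €13.88 + €1.79 + €2.46 + €1.95 + €1.21 = €25.92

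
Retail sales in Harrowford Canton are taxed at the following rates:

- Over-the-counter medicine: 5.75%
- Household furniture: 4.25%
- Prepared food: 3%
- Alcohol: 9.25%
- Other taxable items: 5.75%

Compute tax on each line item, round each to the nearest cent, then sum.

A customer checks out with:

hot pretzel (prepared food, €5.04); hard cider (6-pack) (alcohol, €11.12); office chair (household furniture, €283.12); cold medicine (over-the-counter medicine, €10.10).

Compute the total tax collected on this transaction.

€13.79

Hot pretzel €5.04: prepared food → 3% → €0.15
Hard cider (6-pack) €11.12: alcohol → 9.25% → €1.03
Office chair €283.12: household furniture → 4.25% → €12.03
Cold medicine €10.10: over-the-counter medicine → 5.75% → €0.58
Total tax = €0.15 + €1.03 + €12.03 + €0.58 = €13.79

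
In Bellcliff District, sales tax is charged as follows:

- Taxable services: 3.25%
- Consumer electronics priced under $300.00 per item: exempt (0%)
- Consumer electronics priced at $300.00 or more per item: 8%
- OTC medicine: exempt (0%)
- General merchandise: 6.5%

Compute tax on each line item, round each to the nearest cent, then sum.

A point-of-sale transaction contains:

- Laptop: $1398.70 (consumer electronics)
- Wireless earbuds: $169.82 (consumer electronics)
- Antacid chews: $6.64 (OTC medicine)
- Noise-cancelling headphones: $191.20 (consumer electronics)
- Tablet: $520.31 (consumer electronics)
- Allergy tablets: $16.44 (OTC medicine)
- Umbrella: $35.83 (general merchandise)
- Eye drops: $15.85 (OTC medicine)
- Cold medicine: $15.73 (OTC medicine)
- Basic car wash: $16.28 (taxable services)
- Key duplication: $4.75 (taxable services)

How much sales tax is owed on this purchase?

$156.53

Laptop $1398.70: consumer electronics, $300.00 or more → 8% → $111.90
Wireless earbuds $169.82: consumer electronics, under $300.00 → 0% → $0.00
Antacid chews $6.64: OTC medicine → 0% → $0.00
Noise-cancelling headphones $191.20: consumer electronics, under $300.00 → 0% → $0.00
Tablet $520.31: consumer electronics, $300.00 or more → 8% → $41.62
Allergy tablets $16.44: OTC medicine → 0% → $0.00
Umbrella $35.83: general merchandise → 6.5% → $2.33
Eye drops $15.85: OTC medicine → 0% → $0.00
Cold medicine $15.73: OTC medicine → 0% → $0.00
Basic car wash $16.28: taxable services → 3.25% → $0.53
Key duplication $4.75: taxable services → 3.25% → $0.15
Total tax = $111.90 + $41.62 + $2.33 + $0.53 + $0.15 = $156.53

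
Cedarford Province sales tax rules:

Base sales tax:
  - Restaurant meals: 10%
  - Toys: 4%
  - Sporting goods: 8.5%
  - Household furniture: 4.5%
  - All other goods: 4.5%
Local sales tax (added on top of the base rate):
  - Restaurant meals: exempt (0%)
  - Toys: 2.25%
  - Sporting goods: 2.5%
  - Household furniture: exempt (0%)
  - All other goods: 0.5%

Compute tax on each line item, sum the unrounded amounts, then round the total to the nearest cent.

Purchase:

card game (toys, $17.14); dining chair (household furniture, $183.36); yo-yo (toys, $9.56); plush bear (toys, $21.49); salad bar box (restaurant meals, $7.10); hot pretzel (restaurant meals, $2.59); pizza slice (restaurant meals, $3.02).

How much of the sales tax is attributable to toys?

$3.01

Card game $17.14: toys → 4% + 2.25% local = 6.25% → $1.07125
Yo-yo $9.56: toys → 4% + 2.25% local = 6.25% → $0.5975
Plush bear $21.49: toys → 4% + 2.25% local = 6.25% → $1.343125
Tax on toys: unrounded sum = $3.011875 → $3.01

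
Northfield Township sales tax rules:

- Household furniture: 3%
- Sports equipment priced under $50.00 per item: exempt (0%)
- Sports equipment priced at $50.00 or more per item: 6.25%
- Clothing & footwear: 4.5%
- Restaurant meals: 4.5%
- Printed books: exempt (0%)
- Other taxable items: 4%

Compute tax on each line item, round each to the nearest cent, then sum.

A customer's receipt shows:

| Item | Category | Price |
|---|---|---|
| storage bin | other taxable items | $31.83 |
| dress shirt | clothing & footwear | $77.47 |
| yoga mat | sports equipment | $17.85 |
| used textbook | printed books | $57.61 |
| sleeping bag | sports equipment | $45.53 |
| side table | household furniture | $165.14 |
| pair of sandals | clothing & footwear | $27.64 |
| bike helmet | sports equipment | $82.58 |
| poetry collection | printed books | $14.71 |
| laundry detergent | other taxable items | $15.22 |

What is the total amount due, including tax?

$552.30

Storage bin $31.83: other taxable items → 4% → $1.27
Dress shirt $77.47: clothing & footwear → 4.5% → $3.49
Yoga mat $17.85: sports equipment, under $50.00 → 0% → $0.00
Used textbook $57.61: printed books → 0% → $0.00
Sleeping bag $45.53: sports equipment, under $50.00 → 0% → $0.00
Side table $165.14: household furniture → 3% → $4.95
Pair of sandals $27.64: clothing & footwear → 4.5% → $1.24
Bike helmet $82.58: sports equipment, $50.00 or more → 6.25% → $5.16
Poetry collection $14.71: printed books → 0% → $0.00
Laundry detergent $15.22: other taxable items → 4% → $0.61
Subtotal = $535.58; tax = $16.72; total due = $552.30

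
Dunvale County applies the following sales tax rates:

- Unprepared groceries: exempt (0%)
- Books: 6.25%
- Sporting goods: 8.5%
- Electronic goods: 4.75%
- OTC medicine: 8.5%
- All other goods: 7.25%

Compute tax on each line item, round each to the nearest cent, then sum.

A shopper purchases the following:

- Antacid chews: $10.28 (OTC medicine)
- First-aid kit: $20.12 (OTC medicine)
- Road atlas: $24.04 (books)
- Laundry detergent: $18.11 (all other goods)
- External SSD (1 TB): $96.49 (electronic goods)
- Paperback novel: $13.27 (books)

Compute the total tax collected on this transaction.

$10.80

Antacid chews $10.28: OTC medicine → 8.5% → $0.87
First-aid kit $20.12: OTC medicine → 8.5% → $1.71
Road atlas $24.04: books → 6.25% → $1.50
Laundry detergent $18.11: all other goods → 7.25% → $1.31
External SSD (1 TB) $96.49: electronic goods → 4.75% → $4.58
Paperback novel $13.27: books → 6.25% → $0.83
Total tax = $0.87 + $1.71 + $1.50 + $1.31 + $4.58 + $0.83 = $10.80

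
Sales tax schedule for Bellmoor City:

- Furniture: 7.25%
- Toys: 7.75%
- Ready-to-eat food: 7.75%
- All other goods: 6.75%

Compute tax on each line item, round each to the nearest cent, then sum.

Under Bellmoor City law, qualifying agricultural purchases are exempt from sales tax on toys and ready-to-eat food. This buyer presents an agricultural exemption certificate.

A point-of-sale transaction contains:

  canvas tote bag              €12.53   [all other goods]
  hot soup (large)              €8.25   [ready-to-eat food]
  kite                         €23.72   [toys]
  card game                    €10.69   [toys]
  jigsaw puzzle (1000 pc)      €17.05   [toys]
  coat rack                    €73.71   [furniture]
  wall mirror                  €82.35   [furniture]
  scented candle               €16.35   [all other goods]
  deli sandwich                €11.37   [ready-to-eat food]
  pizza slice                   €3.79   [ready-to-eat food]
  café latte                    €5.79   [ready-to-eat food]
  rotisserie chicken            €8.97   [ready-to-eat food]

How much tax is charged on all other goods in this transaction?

€1.95

Canvas tote bag €12.53: all other goods → 6.75% → €0.85
Scented candle €16.35: all other goods → 6.75% → €1.10
Tax on all other goods = €0.85 + €1.10 = €1.95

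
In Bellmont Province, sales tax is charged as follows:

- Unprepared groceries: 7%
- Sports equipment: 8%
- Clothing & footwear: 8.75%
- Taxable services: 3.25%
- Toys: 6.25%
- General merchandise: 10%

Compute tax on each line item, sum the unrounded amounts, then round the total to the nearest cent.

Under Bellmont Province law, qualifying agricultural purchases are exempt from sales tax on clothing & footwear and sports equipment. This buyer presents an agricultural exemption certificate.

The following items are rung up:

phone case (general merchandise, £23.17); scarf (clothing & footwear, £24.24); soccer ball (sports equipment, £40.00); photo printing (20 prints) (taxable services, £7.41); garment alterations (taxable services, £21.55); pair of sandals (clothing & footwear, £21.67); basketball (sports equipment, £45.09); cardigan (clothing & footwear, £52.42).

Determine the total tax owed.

£3.26

Phone case £23.17: general merchandise → 10% → £2.317
Scarf £24.24: clothing & footwear, buyer-exempt → 0% → £0.00
Soccer ball £40.00: sports equipment, buyer-exempt → 0% → £0.00
Photo printing (20 prints) £7.41: taxable services → 3.25% → £0.240825
Garment alterations £21.55: taxable services → 3.25% → £0.700375
Pair of sandals £21.67: clothing & footwear, buyer-exempt → 0% → £0.00
Basketball £45.09: sports equipment, buyer-exempt → 0% → £0.00
Cardigan £52.42: clothing & footwear, buyer-exempt → 0% → £0.00
Unrounded tax sum = £3.2582 → £3.26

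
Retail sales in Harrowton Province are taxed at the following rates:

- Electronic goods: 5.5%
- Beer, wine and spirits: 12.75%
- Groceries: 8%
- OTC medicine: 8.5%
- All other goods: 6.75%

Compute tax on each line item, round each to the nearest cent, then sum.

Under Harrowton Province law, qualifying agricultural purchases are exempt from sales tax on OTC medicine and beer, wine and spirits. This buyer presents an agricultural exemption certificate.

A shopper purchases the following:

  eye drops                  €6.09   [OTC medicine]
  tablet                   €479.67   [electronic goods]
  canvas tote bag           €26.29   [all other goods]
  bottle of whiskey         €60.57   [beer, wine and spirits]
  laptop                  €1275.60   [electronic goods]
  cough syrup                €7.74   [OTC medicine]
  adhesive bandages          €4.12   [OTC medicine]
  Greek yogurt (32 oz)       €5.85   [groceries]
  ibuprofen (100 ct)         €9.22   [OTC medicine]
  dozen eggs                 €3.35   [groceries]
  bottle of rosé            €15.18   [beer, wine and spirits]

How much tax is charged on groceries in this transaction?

Greek yogurt (32 oz) €5.85: groceries → 8% → €0.47
Dozen eggs €3.35: groceries → 8% → €0.27
Tax on groceries = €0.47 + €0.27 = €0.74

€0.74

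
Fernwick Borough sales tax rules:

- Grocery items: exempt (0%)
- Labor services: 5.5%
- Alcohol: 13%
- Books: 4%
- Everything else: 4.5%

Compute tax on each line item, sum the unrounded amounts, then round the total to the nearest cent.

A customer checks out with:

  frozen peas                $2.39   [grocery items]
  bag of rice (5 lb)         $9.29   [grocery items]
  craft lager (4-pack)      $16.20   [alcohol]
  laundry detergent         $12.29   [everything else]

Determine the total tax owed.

Frozen peas $2.39: grocery items → 0% → $0.00
Bag of rice (5 lb) $9.29: grocery items → 0% → $0.00
Craft lager (4-pack) $16.20: alcohol → 13% → $2.106
Laundry detergent $12.29: everything else → 4.5% → $0.55305
Unrounded tax sum = $2.65905 → $2.66

$2.66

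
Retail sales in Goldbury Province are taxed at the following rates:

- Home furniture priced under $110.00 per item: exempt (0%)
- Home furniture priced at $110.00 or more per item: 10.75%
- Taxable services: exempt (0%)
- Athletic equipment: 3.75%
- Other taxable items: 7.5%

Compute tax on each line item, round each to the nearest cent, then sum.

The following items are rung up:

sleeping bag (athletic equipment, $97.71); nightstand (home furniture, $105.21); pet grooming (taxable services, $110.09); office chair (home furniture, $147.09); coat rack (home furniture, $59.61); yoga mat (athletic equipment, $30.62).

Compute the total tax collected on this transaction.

Sleeping bag $97.71: athletic equipment → 3.75% → $3.66
Nightstand $105.21: home furniture, under $110.00 → 0% → $0.00
Pet grooming $110.09: taxable services → 0% → $0.00
Office chair $147.09: home furniture, $110.00 or more → 10.75% → $15.81
Coat rack $59.61: home furniture, under $110.00 → 0% → $0.00
Yoga mat $30.62: athletic equipment → 3.75% → $1.15
Total tax = $3.66 + $15.81 + $1.15 = $20.62

$20.62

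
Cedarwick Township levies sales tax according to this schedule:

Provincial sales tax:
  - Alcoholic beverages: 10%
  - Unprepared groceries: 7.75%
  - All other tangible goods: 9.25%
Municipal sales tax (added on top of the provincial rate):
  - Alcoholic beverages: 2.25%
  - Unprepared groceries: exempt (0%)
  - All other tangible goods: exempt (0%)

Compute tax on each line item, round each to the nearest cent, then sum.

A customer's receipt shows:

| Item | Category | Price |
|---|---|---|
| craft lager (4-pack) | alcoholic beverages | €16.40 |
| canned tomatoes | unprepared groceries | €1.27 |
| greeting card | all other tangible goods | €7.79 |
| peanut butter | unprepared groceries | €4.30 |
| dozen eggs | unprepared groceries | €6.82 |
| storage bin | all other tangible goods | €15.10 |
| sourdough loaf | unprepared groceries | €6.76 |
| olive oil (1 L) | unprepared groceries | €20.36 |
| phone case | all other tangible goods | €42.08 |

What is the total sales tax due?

Craft lager (4-pack) €16.40: alcoholic beverages → 10% + 2.25% municipal = 12.25% → €2.01
Canned tomatoes €1.27: unprepared groceries → 7.75% + 0% municipal = 7.75% → €0.10
Greeting card €7.79: all other tangible goods → 9.25% + 0% municipal = 9.25% → €0.72
Peanut butter €4.30: unprepared groceries → 7.75% + 0% municipal = 7.75% → €0.33
Dozen eggs €6.82: unprepared groceries → 7.75% + 0% municipal = 7.75% → €0.53
Storage bin €15.10: all other tangible goods → 9.25% + 0% municipal = 9.25% → €1.40
Sourdough loaf €6.76: unprepared groceries → 7.75% + 0% municipal = 7.75% → €0.52
Olive oil (1 L) €20.36: unprepared groceries → 7.75% + 0% municipal = 7.75% → €1.58
Phone case €42.08: all other tangible goods → 9.25% + 0% municipal = 9.25% → €3.89
Total tax = €2.01 + €0.10 + €0.72 + €0.33 + €0.53 + €1.40 + €0.52 + €1.58 + €3.89 = €11.08

€11.08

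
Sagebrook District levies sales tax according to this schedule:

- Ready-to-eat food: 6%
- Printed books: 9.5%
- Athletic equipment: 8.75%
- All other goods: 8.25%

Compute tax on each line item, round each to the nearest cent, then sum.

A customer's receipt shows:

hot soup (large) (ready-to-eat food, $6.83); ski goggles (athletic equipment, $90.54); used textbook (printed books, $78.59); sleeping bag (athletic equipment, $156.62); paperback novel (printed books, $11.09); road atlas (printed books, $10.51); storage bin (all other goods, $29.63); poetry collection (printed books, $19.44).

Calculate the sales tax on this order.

$35.84

Hot soup (large) $6.83: ready-to-eat food → 6% → $0.41
Ski goggles $90.54: athletic equipment → 8.75% → $7.92
Used textbook $78.59: printed books → 9.5% → $7.47
Sleeping bag $156.62: athletic equipment → 8.75% → $13.70
Paperback novel $11.09: printed books → 9.5% → $1.05
Road atlas $10.51: printed books → 9.5% → $1.00
Storage bin $29.63: all other goods → 8.25% → $2.44
Poetry collection $19.44: printed books → 9.5% → $1.85
Total tax = $0.41 + $7.92 + $7.47 + $13.70 + $1.05 + $1.00 + $2.44 + $1.85 = $35.84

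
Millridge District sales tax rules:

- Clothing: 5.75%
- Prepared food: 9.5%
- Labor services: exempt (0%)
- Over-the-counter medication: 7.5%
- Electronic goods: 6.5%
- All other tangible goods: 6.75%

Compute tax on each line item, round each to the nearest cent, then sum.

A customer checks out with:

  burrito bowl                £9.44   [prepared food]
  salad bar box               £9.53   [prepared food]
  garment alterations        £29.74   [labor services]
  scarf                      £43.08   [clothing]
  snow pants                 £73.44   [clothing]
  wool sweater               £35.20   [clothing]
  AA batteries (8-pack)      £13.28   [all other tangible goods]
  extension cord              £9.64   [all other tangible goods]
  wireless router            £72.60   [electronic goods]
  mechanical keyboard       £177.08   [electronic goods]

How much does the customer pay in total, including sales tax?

£501.34

Burrito bowl £9.44: prepared food → 9.5% → £0.90
Salad bar box £9.53: prepared food → 9.5% → £0.91
Garment alterations £29.74: labor services → 0% → £0.00
Scarf £43.08: clothing → 5.75% → £2.48
Snow pants £73.44: clothing → 5.75% → £4.22
Wool sweater £35.20: clothing → 5.75% → £2.02
AA batteries (8-pack) £13.28: all other tangible goods → 6.75% → £0.90
Extension cord £9.64: all other tangible goods → 6.75% → £0.65
Wireless router £72.60: electronic goods → 6.5% → £4.72
Mechanical keyboard £177.08: electronic goods → 6.5% → £11.51
Subtotal = £473.03; tax = £28.31; total due = £501.34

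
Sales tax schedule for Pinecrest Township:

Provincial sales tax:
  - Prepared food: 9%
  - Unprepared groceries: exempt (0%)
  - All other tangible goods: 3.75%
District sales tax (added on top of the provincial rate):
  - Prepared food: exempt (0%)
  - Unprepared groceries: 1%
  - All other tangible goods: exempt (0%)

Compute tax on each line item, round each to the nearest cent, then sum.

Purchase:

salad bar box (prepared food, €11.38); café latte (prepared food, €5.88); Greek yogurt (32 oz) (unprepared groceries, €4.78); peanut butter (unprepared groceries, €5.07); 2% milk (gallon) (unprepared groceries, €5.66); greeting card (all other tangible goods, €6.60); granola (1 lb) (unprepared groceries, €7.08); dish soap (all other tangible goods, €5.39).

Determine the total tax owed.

Salad bar box €11.38: prepared food → 9% + 0% district = 9% → €1.02
Café latte €5.88: prepared food → 9% + 0% district = 9% → €0.53
Greek yogurt (32 oz) €4.78: unprepared groceries → 0% + 1% district = 1% → €0.05
Peanut butter €5.07: unprepared groceries → 0% + 1% district = 1% → €0.05
2% milk (gallon) €5.66: unprepared groceries → 0% + 1% district = 1% → €0.06
Greeting card €6.60: all other tangible goods → 3.75% + 0% district = 3.75% → €0.25
Granola (1 lb) €7.08: unprepared groceries → 0% + 1% district = 1% → €0.07
Dish soap €5.39: all other tangible goods → 3.75% + 0% district = 3.75% → €0.20
Total tax = €1.02 + €0.53 + €0.05 + €0.05 + €0.06 + €0.25 + €0.07 + €0.20 = €2.23

€2.23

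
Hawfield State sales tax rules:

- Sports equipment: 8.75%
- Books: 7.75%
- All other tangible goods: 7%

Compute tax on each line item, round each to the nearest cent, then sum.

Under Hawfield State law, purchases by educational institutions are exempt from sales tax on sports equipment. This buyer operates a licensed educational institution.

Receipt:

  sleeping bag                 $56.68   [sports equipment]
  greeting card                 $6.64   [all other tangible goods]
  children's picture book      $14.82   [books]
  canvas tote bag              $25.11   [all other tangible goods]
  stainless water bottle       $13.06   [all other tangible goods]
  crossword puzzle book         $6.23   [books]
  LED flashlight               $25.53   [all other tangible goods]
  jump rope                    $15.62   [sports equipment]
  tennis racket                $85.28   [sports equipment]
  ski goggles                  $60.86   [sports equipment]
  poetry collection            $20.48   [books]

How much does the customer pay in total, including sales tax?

Sleeping bag $56.68: sports equipment, buyer-exempt → 0% → $0.00
Greeting card $6.64: all other tangible goods → 7% → $0.46
Children's picture book $14.82: books → 7.75% → $1.15
Canvas tote bag $25.11: all other tangible goods → 7% → $1.76
Stainless water bottle $13.06: all other tangible goods → 7% → $0.91
Crossword puzzle book $6.23: books → 7.75% → $0.48
LED flashlight $25.53: all other tangible goods → 7% → $1.79
Jump rope $15.62: sports equipment, buyer-exempt → 0% → $0.00
Tennis racket $85.28: sports equipment, buyer-exempt → 0% → $0.00
Ski goggles $60.86: sports equipment, buyer-exempt → 0% → $0.00
Poetry collection $20.48: books → 7.75% → $1.59
Subtotal = $330.31; tax = $8.14; total due = $338.45

$338.45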